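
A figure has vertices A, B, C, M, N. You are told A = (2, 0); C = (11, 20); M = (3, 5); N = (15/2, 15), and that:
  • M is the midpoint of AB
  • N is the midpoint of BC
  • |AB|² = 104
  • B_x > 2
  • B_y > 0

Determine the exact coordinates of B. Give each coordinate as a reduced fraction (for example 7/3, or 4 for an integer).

B = (4, 10)

1. B_x = 4  [B = 2·M−A = 2·(3, 5)−(2, 0)]
2. B_y = 10  [B = 2·M−A = 2·(3, 5)−(2, 0)]
   so B = (4, 10)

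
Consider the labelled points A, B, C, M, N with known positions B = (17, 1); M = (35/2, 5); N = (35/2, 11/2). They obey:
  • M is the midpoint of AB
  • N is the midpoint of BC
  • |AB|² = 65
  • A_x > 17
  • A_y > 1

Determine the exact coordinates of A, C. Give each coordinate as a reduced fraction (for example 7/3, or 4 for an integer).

A = (18, 9)
C = (18, 10)

1. A_x = 18  [A = 2·M−B = 2·(35/2, 5)−(17, 1)]
2. A_y = 9  [A = 2·M−B = 2·(35/2, 5)−(17, 1)]
   so A = (18, 9)
3. C_x = 18  [C = 2·N−B = 2·(35/2, 11/2)−(17, 1)]
4. C_y = 10  [C = 2·N−B = 2·(35/2, 11/2)−(17, 1)]
   so C = (18, 10)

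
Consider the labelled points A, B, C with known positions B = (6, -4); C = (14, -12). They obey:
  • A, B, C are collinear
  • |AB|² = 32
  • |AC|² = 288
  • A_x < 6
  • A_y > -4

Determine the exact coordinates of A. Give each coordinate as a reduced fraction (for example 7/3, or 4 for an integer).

1. A_x = 2  [[A, B, C are collinear ⇒ 8x+8y-16=0] ∩ [|A−(6, -4)|²=32]]
2. A_y = 0  [[A, B, C are collinear ⇒ 8x+8y-16=0] ∩ [|A−(6, -4)|²=32]]
   so A = (2, 0)

A = (2, 0)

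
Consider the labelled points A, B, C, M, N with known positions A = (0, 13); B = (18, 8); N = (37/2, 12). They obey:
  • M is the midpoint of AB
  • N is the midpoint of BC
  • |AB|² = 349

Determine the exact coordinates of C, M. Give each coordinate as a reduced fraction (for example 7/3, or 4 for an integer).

1. M_x = 9  [2·M = A+B = (0, 13)+(18, 8)]
2. M_y = 21/2  [2·M = A+B = (0, 13)+(18, 8)]
   so M = (9, 21/2)
3. C_x = 19  [C = 2·N−B = 2·(37/2, 12)−(18, 8)]
4. C_y = 16  [C = 2·N−B = 2·(37/2, 12)−(18, 8)]
   so C = (19, 16)

C = (19, 16)
M = (9, 21/2)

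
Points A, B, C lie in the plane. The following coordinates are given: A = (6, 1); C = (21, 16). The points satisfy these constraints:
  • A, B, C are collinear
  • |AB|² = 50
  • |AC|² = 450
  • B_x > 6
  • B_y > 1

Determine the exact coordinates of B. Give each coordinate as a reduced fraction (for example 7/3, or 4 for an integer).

B = (11, 6)

1. B_x = 11  [[A, B, C are collinear ⇒ 15x-15y-75=0] ∩ [|B−(6, 1)|²=50]]
2. B_y = 6  [[A, B, C are collinear ⇒ 15x-15y-75=0] ∩ [|B−(6, 1)|²=50]]
   so B = (11, 6)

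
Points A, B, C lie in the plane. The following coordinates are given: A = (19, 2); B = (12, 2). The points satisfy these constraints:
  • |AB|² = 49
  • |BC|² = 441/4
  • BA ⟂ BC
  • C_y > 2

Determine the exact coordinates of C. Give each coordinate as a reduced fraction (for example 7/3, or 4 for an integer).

C = (12, 25/2)

1. C_x = 12  [[BA ⟂ BC ⇒ 7x-84=0] ∩ [|C−(12, 2)|²=441/4]]
2. C_y = 25/2  [[BA ⟂ BC ⇒ 7x-84=0] ∩ [|C−(12, 2)|²=441/4]]
   so C = (12, 25/2)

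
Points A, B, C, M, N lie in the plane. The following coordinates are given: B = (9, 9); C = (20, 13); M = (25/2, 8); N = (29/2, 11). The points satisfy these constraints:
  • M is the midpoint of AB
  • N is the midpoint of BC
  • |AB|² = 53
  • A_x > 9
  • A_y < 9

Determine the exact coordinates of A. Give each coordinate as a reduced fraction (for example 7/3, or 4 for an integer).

A = (16, 7)

1. A_x = 16  [A = 2·M−B = 2·(25/2, 8)−(9, 9)]
2. A_y = 7  [A = 2·M−B = 2·(25/2, 8)−(9, 9)]
   so A = (16, 7)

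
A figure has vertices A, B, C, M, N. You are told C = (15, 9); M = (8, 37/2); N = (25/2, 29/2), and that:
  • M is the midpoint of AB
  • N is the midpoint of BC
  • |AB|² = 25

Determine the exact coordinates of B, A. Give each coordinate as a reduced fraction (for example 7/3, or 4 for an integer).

1. B_x = 10  [B = 2·N−C = 2·(25/2, 29/2)−(15, 9)]
2. B_y = 20  [B = 2·N−C = 2·(25/2, 29/2)−(15, 9)]
   so B = (10, 20)
3. A_x = 6  [A = 2·M−B = 2·(8, 37/2)−(10, 20)]
4. A_y = 17  [A = 2·M−B = 2·(8, 37/2)−(10, 20)]
   so A = (6, 17)

B = (10, 20)
A = (6, 17)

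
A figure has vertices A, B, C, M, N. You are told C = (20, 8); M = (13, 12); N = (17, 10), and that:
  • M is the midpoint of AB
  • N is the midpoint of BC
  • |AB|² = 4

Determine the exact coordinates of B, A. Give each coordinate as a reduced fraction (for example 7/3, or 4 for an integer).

B = (14, 12)
A = (12, 12)

1. B_x = 14  [B = 2·N−C = 2·(17, 10)−(20, 8)]
2. B_y = 12  [B = 2·N−C = 2·(17, 10)−(20, 8)]
   so B = (14, 12)
3. A_x = 12  [A = 2·M−B = 2·(13, 12)−(14, 12)]
4. A_y = 12  [A = 2·M−B = 2·(13, 12)−(14, 12)]
   so A = (12, 12)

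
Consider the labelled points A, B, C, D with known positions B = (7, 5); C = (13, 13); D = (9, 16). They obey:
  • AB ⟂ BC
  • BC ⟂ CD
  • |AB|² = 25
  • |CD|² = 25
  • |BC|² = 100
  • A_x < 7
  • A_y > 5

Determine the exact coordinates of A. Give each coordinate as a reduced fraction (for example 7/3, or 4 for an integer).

1. A_x = 3  [[AB ⟂ BC ⇒ -6x-8y+82=0] ∩ [|A−(7, 5)|²=25]]
2. A_y = 8  [[AB ⟂ BC ⇒ -6x-8y+82=0] ∩ [|A−(7, 5)|²=25]]
   so A = (3, 8)

A = (3, 8)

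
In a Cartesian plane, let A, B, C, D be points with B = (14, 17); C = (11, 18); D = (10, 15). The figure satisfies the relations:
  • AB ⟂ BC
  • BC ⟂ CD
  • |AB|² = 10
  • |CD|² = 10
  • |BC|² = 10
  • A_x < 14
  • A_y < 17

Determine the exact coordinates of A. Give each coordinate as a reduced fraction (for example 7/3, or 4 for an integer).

A = (13, 14)

1. A_x = 13  [[AB ⟂ BC ⇒ 3x-1y-25=0] ∩ [|A−(14, 17)|²=10]]
2. A_y = 14  [[AB ⟂ BC ⇒ 3x-1y-25=0] ∩ [|A−(14, 17)|²=10]]
   so A = (13, 14)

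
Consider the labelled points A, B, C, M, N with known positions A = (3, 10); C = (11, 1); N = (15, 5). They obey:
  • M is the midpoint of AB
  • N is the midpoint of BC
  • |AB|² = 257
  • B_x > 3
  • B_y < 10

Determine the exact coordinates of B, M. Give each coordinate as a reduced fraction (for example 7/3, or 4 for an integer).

1. B_x = 19  [B = 2·N−C = 2·(15, 5)−(11, 1)]
2. B_y = 9  [B = 2·N−C = 2·(15, 5)−(11, 1)]
   so B = (19, 9)
3. M_x = 11  [2·M = A+B = (3, 10)+(19, 9)]
4. M_y = 19/2  [2·M = A+B = (3, 10)+(19, 9)]
   so M = (11, 19/2)

B = (19, 9)
M = (11, 19/2)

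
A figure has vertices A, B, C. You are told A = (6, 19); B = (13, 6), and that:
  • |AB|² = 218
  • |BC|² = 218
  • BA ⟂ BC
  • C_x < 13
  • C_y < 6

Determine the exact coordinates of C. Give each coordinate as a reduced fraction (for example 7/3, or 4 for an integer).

1. C_x = 0  [[BA ⟂ BC ⇒ -7x+13y+13=0] ∩ [|C−(13, 6)|²=218]]
2. C_y = -1  [[BA ⟂ BC ⇒ -7x+13y+13=0] ∩ [|C−(13, 6)|²=218]]
   so C = (0, -1)

C = (0, -1)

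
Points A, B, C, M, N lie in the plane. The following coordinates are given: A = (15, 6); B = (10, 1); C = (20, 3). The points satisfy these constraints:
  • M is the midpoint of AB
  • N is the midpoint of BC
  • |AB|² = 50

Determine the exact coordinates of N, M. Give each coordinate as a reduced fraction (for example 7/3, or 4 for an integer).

N = (15, 2)
M = (25/2, 7/2)

1. M_x = 25/2  [2·M = A+B = (15, 6)+(10, 1)]
2. M_y = 7/2  [2·M = A+B = (15, 6)+(10, 1)]
   so M = (25/2, 7/2)
3. N_x = 15  [2·N = B+C = (10, 1)+(20, 3)]
4. N_y = 2  [2·N = B+C = (10, 1)+(20, 3)]
   so N = (15, 2)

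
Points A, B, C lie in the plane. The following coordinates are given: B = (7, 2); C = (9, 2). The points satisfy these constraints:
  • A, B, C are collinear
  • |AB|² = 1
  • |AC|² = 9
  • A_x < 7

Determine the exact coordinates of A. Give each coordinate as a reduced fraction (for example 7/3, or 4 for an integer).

A = (6, 2)

1. A_x = 6  [[A, B, C are collinear ⇒ 2y-4=0] ∩ [|A−(7, 2)|²=1]]
2. A_y = 2  [[A, B, C are collinear ⇒ 2y-4=0] ∩ [|A−(7, 2)|²=1]]
   so A = (6, 2)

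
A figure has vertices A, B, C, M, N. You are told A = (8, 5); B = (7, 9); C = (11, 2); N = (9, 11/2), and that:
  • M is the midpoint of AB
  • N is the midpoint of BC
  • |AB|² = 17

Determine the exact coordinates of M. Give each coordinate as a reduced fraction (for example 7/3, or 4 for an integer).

M = (15/2, 7)

1. M_x = 15/2  [2·M = A+B = (8, 5)+(7, 9)]
2. M_y = 7  [2·M = A+B = (8, 5)+(7, 9)]
   so M = (15/2, 7)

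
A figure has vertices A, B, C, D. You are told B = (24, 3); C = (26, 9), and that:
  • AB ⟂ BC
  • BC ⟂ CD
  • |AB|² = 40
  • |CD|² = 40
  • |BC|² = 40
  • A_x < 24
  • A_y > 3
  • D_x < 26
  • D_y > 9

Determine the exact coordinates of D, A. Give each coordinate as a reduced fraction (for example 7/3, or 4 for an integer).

1. D_x = 20  [[BC ⟂ CD ⇒ 2x+6y-106=0] ∩ [|D−(26, 9)|²=40]]
2. D_y = 11  [[BC ⟂ CD ⇒ 2x+6y-106=0] ∩ [|D−(26, 9)|²=40]]
   so D = (20, 11)
3. A_x = 18  [[AB ⟂ BC ⇒ -2x-6y+66=0] ∩ [|A−(24, 3)|²=40]]
4. A_y = 5  [[AB ⟂ BC ⇒ -2x-6y+66=0] ∩ [|A−(24, 3)|²=40]]
   so A = (18, 5)

D = (20, 11)
A = (18, 5)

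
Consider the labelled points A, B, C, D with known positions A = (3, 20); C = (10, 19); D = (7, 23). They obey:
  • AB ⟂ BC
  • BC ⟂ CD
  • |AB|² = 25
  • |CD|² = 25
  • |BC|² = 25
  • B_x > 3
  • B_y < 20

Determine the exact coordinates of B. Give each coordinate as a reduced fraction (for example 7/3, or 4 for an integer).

1. B_x = 6  [[BC ⟂ CD ⇒ 3x-4y+46=0] ∩ [|B−(3, 20)|²=25]]
2. B_y = 16  [[BC ⟂ CD ⇒ 3x-4y+46=0] ∩ [|B−(3, 20)|²=25]]
   so B = (6, 16)

B = (6, 16)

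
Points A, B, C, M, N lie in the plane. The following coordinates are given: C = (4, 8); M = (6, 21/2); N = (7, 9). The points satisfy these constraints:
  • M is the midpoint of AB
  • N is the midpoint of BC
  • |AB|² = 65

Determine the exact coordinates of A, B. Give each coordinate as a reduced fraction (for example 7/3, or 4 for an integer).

A = (2, 11)
B = (10, 10)

1. B_x = 10  [B = 2·N−C = 2·(7, 9)−(4, 8)]
2. B_y = 10  [B = 2·N−C = 2·(7, 9)−(4, 8)]
   so B = (10, 10)
3. A_x = 2  [A = 2·M−B = 2·(6, 21/2)−(10, 10)]
4. A_y = 11  [A = 2·M−B = 2·(6, 21/2)−(10, 10)]
   so A = (2, 11)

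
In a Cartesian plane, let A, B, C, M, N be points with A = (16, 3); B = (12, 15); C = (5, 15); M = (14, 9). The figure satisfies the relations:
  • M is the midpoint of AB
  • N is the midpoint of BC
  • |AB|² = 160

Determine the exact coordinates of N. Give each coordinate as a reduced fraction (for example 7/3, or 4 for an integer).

1. N_x = 17/2  [2·N = B+C = (12, 15)+(5, 15)]
2. N_y = 15  [2·N = B+C = (12, 15)+(5, 15)]
   so N = (17/2, 15)

N = (17/2, 15)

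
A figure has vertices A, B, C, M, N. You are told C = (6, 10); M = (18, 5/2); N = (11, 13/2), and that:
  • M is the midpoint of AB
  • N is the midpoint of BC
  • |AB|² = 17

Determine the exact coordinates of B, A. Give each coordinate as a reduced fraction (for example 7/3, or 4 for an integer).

1. B_x = 16  [B = 2·N−C = 2·(11, 13/2)−(6, 10)]
2. B_y = 3  [B = 2·N−C = 2·(11, 13/2)−(6, 10)]
   so B = (16, 3)
3. A_x = 20  [A = 2·M−B = 2·(18, 5/2)−(16, 3)]
4. A_y = 2  [A = 2·M−B = 2·(18, 5/2)−(16, 3)]
   so A = (20, 2)

B = (16, 3)
A = (20, 2)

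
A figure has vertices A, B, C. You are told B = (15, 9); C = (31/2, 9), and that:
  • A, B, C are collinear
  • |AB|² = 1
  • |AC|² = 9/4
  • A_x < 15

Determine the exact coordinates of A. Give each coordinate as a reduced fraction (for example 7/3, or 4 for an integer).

1. A_x = 14  [[A, B, C are collinear ⇒ 1/2y-9/2=0] ∩ [|A−(15, 9)|²=1]]
2. A_y = 9  [[A, B, C are collinear ⇒ 1/2y-9/2=0] ∩ [|A−(15, 9)|²=1]]
   so A = (14, 9)

A = (14, 9)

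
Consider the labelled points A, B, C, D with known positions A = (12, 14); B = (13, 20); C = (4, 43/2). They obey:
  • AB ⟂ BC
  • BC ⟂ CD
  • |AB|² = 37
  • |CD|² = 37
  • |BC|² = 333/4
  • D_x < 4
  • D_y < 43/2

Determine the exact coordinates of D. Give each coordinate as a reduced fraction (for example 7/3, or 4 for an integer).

D = (3, 31/2)

1. D_x = 3  [[BC ⟂ CD ⇒ -9x+3/2y+15/4=0] ∩ [|D−(4, 43/2)|²=37]]
2. D_y = 31/2  [[BC ⟂ CD ⇒ -9x+3/2y+15/4=0] ∩ [|D−(4, 43/2)|²=37]]
   so D = (3, 31/2)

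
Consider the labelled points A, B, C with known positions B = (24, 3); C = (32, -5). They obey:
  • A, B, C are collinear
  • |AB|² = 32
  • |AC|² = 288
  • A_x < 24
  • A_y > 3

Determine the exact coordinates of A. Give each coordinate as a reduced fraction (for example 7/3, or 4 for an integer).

1. A_x = 20  [[A, B, C are collinear ⇒ 8x+8y-216=0] ∩ [|A−(24, 3)|²=32]]
2. A_y = 7  [[A, B, C are collinear ⇒ 8x+8y-216=0] ∩ [|A−(24, 3)|²=32]]
   so A = (20, 7)

A = (20, 7)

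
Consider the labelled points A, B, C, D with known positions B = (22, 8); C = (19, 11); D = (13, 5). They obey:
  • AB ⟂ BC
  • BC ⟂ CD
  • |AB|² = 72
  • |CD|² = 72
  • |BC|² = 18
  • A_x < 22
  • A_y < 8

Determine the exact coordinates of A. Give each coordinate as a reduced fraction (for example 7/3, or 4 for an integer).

1. A_x = 16  [[AB ⟂ BC ⇒ 3x-3y-42=0] ∩ [|A−(22, 8)|²=72]]
2. A_y = 2  [[AB ⟂ BC ⇒ 3x-3y-42=0] ∩ [|A−(22, 8)|²=72]]
   so A = (16, 2)

A = (16, 2)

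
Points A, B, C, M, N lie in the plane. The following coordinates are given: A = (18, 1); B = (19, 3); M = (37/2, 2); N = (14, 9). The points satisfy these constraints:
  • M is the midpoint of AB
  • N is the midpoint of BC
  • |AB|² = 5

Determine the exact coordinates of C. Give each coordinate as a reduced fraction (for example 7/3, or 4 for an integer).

1. C_x = 9  [C = 2·N−B = 2·(14, 9)−(19, 3)]
2. C_y = 15  [C = 2·N−B = 2·(14, 9)−(19, 3)]
   so C = (9, 15)

C = (9, 15)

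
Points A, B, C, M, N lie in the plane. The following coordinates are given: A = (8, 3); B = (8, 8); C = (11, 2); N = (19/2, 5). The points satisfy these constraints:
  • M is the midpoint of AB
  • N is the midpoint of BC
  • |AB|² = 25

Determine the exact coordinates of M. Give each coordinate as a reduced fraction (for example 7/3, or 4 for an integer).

1. M_x = 8  [2·M = A+B = (8, 3)+(8, 8)]
2. M_y = 11/2  [2·M = A+B = (8, 3)+(8, 8)]
   so M = (8, 11/2)

M = (8, 11/2)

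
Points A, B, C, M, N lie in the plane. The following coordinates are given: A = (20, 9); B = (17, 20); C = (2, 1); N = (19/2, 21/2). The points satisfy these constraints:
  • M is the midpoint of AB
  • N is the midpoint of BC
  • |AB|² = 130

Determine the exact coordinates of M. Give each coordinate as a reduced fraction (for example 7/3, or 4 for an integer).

1. M_x = 37/2  [2·M = A+B = (20, 9)+(17, 20)]
2. M_y = 29/2  [2·M = A+B = (20, 9)+(17, 20)]
   so M = (37/2, 29/2)

M = (37/2, 29/2)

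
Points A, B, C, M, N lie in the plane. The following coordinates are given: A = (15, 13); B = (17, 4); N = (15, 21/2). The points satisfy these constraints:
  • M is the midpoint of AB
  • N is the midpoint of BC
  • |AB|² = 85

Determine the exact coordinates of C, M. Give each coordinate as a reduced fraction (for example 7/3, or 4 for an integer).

C = (13, 17)
M = (16, 17/2)

1. M_x = 16  [2·M = A+B = (15, 13)+(17, 4)]
2. M_y = 17/2  [2·M = A+B = (15, 13)+(17, 4)]
   so M = (16, 17/2)
3. C_x = 13  [C = 2·N−B = 2·(15, 21/2)−(17, 4)]
4. C_y = 17  [C = 2·N−B = 2·(15, 21/2)−(17, 4)]
   so C = (13, 17)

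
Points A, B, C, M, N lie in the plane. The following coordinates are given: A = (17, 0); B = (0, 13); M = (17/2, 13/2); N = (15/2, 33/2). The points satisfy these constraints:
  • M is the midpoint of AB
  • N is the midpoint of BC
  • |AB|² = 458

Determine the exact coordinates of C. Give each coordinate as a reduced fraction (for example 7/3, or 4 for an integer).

1. C_x = 15  [C = 2·N−B = 2·(15/2, 33/2)−(0, 13)]
2. C_y = 20  [C = 2·N−B = 2·(15/2, 33/2)−(0, 13)]
   so C = (15, 20)

C = (15, 20)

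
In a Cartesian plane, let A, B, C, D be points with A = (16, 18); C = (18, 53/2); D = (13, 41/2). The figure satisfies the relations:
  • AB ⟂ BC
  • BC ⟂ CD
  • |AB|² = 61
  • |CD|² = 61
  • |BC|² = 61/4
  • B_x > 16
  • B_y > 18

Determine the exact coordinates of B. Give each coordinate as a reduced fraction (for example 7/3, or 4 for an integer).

1. B_x = 21  [[BC ⟂ CD ⇒ 5x+6y-249=0] ∩ [|B−(16, 18)|²=61]]
2. B_y = 24  [[BC ⟂ CD ⇒ 5x+6y-249=0] ∩ [|B−(16, 18)|²=61]]
   so B = (21, 24)

B = (21, 24)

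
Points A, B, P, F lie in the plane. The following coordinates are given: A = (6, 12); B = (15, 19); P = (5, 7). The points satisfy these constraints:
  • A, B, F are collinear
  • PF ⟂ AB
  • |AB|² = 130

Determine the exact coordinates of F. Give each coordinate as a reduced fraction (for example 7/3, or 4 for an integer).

F = (192/65, 626/65)

1. F_x = 192/65  [[A, B, F are collinear ⇒ -7x+9y-66=0] ∩ [PF ⟂ AB ⇒ 9x+7y-94=0]]
2. F_y = 626/65  [[A, B, F are collinear ⇒ -7x+9y-66=0] ∩ [PF ⟂ AB ⇒ 9x+7y-94=0]]
   so F = (192/65, 626/65)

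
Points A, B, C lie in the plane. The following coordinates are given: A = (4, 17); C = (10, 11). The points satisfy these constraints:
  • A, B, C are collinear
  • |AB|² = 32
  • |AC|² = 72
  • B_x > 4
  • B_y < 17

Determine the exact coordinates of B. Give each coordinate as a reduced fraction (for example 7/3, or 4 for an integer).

B = (8, 13)

1. B_x = 8  [[A, B, C are collinear ⇒ -6x-6y+126=0] ∩ [|B−(4, 17)|²=32]]
2. B_y = 13  [[A, B, C are collinear ⇒ -6x-6y+126=0] ∩ [|B−(4, 17)|²=32]]
   so B = (8, 13)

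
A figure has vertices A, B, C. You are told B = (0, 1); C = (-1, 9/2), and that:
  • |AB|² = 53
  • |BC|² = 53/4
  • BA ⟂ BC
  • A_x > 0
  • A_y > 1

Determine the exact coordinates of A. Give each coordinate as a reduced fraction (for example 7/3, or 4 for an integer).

A = (7, 3)

1. A_x = 7  [[BA ⟂ BC ⇒ -1x+7/2y-7/2=0] ∩ [|A−(0, 1)|²=53]]
2. A_y = 3  [[BA ⟂ BC ⇒ -1x+7/2y-7/2=0] ∩ [|A−(0, 1)|²=53]]
   so A = (7, 3)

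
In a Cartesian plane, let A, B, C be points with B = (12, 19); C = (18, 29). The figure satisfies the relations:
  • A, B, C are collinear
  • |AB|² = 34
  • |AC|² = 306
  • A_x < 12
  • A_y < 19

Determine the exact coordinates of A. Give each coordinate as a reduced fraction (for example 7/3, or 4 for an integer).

A = (9, 14)

1. A_x = 9  [[A, B, C are collinear ⇒ -10x+6y+6=0] ∩ [|A−(12, 19)|²=34]]
2. A_y = 14  [[A, B, C are collinear ⇒ -10x+6y+6=0] ∩ [|A−(12, 19)|²=34]]
   so A = (9, 14)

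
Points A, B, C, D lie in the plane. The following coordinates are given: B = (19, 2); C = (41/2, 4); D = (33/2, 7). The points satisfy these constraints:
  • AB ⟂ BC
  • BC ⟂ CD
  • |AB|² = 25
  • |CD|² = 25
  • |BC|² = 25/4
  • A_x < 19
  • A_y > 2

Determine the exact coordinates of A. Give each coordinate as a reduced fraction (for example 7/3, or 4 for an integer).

A = (15, 5)

1. A_x = 15  [[AB ⟂ BC ⇒ -3/2x-2y+65/2=0] ∩ [|A−(19, 2)|²=25]]
2. A_y = 5  [[AB ⟂ BC ⇒ -3/2x-2y+65/2=0] ∩ [|A−(19, 2)|²=25]]
   so A = (15, 5)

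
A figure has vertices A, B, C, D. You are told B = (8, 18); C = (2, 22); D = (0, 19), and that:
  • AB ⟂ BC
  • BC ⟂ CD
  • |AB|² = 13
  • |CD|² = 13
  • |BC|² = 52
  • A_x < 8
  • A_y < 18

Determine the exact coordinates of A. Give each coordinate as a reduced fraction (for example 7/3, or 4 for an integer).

A = (6, 15)

1. A_x = 6  [[AB ⟂ BC ⇒ 6x-4y+24=0] ∩ [|A−(8, 18)|²=13]]
2. A_y = 15  [[AB ⟂ BC ⇒ 6x-4y+24=0] ∩ [|A−(8, 18)|²=13]]
   so A = (6, 15)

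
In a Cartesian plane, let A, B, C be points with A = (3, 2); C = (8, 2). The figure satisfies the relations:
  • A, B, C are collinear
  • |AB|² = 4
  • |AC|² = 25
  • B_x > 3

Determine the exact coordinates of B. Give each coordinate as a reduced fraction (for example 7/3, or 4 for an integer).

B = (5, 2)

1. B_x = 5  [[A, B, C are collinear ⇒ -5y+10=0] ∩ [|B−(3, 2)|²=4]]
2. B_y = 2  [[A, B, C are collinear ⇒ -5y+10=0] ∩ [|B−(3, 2)|²=4]]
   so B = (5, 2)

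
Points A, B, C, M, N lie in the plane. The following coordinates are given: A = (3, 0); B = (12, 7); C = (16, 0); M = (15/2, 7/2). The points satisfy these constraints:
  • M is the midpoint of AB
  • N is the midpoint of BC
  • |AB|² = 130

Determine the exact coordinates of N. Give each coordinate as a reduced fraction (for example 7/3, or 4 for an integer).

1. N_x = 14  [2·N = B+C = (12, 7)+(16, 0)]
2. N_y = 7/2  [2·N = B+C = (12, 7)+(16, 0)]
   so N = (14, 7/2)

N = (14, 7/2)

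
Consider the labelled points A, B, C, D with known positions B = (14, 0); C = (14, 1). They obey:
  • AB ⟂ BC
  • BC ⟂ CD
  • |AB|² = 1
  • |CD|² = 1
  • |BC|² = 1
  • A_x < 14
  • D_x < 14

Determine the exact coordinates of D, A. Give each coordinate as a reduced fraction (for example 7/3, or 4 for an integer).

1. D_x = 13  [[BC ⟂ CD ⇒ 1y-1=0] ∩ [|D−(14, 1)|²=1]]
2. D_y = 1  [[BC ⟂ CD ⇒ 1y-1=0] ∩ [|D−(14, 1)|²=1]]
   so D = (13, 1)
3. A_x = 13  [[AB ⟂ BC ⇒ -1y=0] ∩ [|A−(14, 0)|²=1]]
4. A_y = 0  [[AB ⟂ BC ⇒ -1y=0] ∩ [|A−(14, 0)|²=1]]
   so A = (13, 0)

D = (13, 1)
A = (13, 0)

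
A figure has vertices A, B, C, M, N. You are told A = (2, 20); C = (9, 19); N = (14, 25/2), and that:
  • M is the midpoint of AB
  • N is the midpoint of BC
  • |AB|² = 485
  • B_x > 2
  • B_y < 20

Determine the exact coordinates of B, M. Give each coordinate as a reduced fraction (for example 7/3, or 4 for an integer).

B = (19, 6)
M = (21/2, 13)

1. B_x = 19  [B = 2·N−C = 2·(14, 25/2)−(9, 19)]
2. B_y = 6  [B = 2·N−C = 2·(14, 25/2)−(9, 19)]
   so B = (19, 6)
3. M_x = 21/2  [2·M = A+B = (2, 20)+(19, 6)]
4. M_y = 13  [2·M = A+B = (2, 20)+(19, 6)]
   so M = (21/2, 13)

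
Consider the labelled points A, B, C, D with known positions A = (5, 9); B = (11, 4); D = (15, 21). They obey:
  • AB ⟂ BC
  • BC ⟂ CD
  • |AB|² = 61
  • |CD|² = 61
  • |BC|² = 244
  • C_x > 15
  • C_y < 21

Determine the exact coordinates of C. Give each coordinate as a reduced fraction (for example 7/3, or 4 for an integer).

C = (21, 16)

1. C_x = 21  [[AB ⟂ BC ⇒ 6x-5y-46=0] ∩ [|C−(15, 21)|²=61]]
2. C_y = 16  [[AB ⟂ BC ⇒ 6x-5y-46=0] ∩ [|C−(15, 21)|²=61]]
   so C = (21, 16)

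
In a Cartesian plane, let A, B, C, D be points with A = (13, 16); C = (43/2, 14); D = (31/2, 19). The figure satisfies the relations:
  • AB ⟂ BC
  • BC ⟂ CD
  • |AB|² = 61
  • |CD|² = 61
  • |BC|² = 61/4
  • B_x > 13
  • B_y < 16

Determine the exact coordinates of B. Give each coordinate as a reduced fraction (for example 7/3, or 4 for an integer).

B = (19, 11)

1. B_x = 19  [[BC ⟂ CD ⇒ 6x-5y-59=0] ∩ [|B−(13, 16)|²=61]]
2. B_y = 11  [[BC ⟂ CD ⇒ 6x-5y-59=0] ∩ [|B−(13, 16)|²=61]]
   so B = (19, 11)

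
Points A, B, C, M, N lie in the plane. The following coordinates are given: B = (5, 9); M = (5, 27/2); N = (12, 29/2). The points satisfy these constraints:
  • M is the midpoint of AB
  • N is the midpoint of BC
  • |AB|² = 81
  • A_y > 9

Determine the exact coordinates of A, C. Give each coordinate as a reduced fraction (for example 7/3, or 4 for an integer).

1. A_x = 5  [A = 2·M−B = 2·(5, 27/2)−(5, 9)]
2. A_y = 18  [A = 2·M−B = 2·(5, 27/2)−(5, 9)]
   so A = (5, 18)
3. C_x = 19  [C = 2·N−B = 2·(12, 29/2)−(5, 9)]
4. C_y = 20  [C = 2·N−B = 2·(12, 29/2)−(5, 9)]
   so C = (19, 20)

A = (5, 18)
C = (19, 20)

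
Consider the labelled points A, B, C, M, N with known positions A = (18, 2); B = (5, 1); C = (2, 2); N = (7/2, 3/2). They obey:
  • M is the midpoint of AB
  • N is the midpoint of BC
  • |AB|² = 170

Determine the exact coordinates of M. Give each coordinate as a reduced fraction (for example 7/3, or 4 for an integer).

M = (23/2, 3/2)

1. M_x = 23/2  [2·M = A+B = (18, 2)+(5, 1)]
2. M_y = 3/2  [2·M = A+B = (18, 2)+(5, 1)]
   so M = (23/2, 3/2)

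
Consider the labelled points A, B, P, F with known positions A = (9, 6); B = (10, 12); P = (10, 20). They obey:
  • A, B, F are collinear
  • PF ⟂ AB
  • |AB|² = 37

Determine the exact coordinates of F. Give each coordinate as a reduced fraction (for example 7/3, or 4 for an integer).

1. F_x = 418/37  [[A, B, F are collinear ⇒ -6x+1y+48=0] ∩ [PF ⟂ AB ⇒ 1x+6y-130=0]]
2. F_y = 732/37  [[A, B, F are collinear ⇒ -6x+1y+48=0] ∩ [PF ⟂ AB ⇒ 1x+6y-130=0]]
   so F = (418/37, 732/37)

F = (418/37, 732/37)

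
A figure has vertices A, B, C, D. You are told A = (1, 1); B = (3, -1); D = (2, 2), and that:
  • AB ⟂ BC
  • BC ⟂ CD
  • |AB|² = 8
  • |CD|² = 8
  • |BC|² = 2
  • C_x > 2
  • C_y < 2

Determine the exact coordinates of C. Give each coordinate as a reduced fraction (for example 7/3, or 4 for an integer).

1. C_x = 4  [[AB ⟂ BC ⇒ 2x-2y-8=0] ∩ [|C−(2, 2)|²=8]]
2. C_y = 0  [[AB ⟂ BC ⇒ 2x-2y-8=0] ∩ [|C−(2, 2)|²=8]]
   so C = (4, 0)

C = (4, 0)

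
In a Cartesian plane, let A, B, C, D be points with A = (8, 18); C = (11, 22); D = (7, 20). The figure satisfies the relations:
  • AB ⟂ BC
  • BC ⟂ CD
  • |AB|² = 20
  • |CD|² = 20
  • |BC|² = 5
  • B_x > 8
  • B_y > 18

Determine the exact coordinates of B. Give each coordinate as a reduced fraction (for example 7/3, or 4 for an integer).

1. B_x = 12  [[BC ⟂ CD ⇒ 4x+2y-88=0] ∩ [|B−(8, 18)|²=20]]
2. B_y = 20  [[BC ⟂ CD ⇒ 4x+2y-88=0] ∩ [|B−(8, 18)|²=20]]
   so B = (12, 20)

B = (12, 20)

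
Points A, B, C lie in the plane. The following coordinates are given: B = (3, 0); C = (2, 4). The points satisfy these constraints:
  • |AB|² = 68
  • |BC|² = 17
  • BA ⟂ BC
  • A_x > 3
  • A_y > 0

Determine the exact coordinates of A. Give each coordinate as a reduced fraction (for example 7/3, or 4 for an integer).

A = (11, 2)

1. A_x = 11  [[BA ⟂ BC ⇒ -1x+4y+3=0] ∩ [|A−(3, 0)|²=68]]
2. A_y = 2  [[BA ⟂ BC ⇒ -1x+4y+3=0] ∩ [|A−(3, 0)|²=68]]
   so A = (11, 2)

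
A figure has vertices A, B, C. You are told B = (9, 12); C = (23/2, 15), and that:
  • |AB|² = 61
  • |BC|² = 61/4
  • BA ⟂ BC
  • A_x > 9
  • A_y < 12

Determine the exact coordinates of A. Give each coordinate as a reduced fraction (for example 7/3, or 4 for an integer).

A = (15, 7)

1. A_x = 15  [[BA ⟂ BC ⇒ 5/2x+3y-117/2=0] ∩ [|A−(9, 12)|²=61]]
2. A_y = 7  [[BA ⟂ BC ⇒ 5/2x+3y-117/2=0] ∩ [|A−(9, 12)|²=61]]
   so A = (15, 7)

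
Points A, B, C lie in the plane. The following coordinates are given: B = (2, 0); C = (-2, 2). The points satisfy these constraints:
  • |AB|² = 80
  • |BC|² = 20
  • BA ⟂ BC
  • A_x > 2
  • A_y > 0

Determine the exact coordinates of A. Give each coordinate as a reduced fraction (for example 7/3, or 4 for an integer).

A = (6, 8)

1. A_x = 6  [[BA ⟂ BC ⇒ -4x+2y+8=0] ∩ [|A−(2, 0)|²=80]]
2. A_y = 8  [[BA ⟂ BC ⇒ -4x+2y+8=0] ∩ [|A−(2, 0)|²=80]]
   so A = (6, 8)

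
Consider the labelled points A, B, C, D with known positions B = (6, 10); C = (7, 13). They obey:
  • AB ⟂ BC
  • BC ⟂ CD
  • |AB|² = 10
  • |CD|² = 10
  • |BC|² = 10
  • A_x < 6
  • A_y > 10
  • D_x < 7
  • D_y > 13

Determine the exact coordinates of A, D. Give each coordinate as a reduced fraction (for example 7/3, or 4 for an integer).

1. A_x = 3  [[AB ⟂ BC ⇒ -1x-3y+36=0] ∩ [|A−(6, 10)|²=10]]
2. A_y = 11  [[AB ⟂ BC ⇒ -1x-3y+36=0] ∩ [|A−(6, 10)|²=10]]
   so A = (3, 11)
3. D_x = 4  [[BC ⟂ CD ⇒ 1x+3y-46=0] ∩ [|D−(7, 13)|²=10]]
4. D_y = 14  [[BC ⟂ CD ⇒ 1x+3y-46=0] ∩ [|D−(7, 13)|²=10]]
   so D = (4, 14)

A = (3, 11)
D = (4, 14)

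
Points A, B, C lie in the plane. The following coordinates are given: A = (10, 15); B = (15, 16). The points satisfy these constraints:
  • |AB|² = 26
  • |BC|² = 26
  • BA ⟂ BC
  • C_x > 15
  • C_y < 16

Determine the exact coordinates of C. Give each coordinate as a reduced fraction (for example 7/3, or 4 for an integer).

C = (16, 11)

1. C_x = 16  [[BA ⟂ BC ⇒ -5x-1y+91=0] ∩ [|C−(15, 16)|²=26]]
2. C_y = 11  [[BA ⟂ BC ⇒ -5x-1y+91=0] ∩ [|C−(15, 16)|²=26]]
   so C = (16, 11)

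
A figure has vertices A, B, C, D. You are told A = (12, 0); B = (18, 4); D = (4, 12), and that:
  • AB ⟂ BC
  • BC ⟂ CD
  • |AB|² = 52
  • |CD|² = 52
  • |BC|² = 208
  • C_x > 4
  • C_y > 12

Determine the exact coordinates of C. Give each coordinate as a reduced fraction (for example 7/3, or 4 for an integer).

C = (10, 16)

1. C_x = 10  [[AB ⟂ BC ⇒ 6x+4y-124=0] ∩ [|C−(4, 12)|²=52]]
2. C_y = 16  [[AB ⟂ BC ⇒ 6x+4y-124=0] ∩ [|C−(4, 12)|²=52]]
   so C = (10, 16)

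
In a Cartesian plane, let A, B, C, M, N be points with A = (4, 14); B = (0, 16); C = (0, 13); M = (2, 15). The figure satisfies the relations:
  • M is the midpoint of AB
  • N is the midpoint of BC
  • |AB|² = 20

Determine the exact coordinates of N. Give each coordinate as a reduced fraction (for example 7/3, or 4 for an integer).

1. N_x = 0  [2·N = B+C = (0, 16)+(0, 13)]
2. N_y = 29/2  [2·N = B+C = (0, 16)+(0, 13)]
   so N = (0, 29/2)

N = (0, 29/2)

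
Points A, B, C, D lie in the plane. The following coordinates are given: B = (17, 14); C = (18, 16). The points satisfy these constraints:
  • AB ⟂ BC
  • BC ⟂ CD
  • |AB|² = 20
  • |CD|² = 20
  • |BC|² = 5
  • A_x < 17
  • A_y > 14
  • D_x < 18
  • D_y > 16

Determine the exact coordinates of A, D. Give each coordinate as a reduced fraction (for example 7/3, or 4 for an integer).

1. A_x = 13  [[AB ⟂ BC ⇒ -1x-2y+45=0] ∩ [|A−(17, 14)|²=20]]
2. A_y = 16  [[AB ⟂ BC ⇒ -1x-2y+45=0] ∩ [|A−(17, 14)|²=20]]
   so A = (13, 16)
3. D_x = 14  [[BC ⟂ CD ⇒ 1x+2y-50=0] ∩ [|D−(18, 16)|²=20]]
4. D_y = 18  [[BC ⟂ CD ⇒ 1x+2y-50=0] ∩ [|D−(18, 16)|²=20]]
   so D = (14, 18)

A = (13, 16)
D = (14, 18)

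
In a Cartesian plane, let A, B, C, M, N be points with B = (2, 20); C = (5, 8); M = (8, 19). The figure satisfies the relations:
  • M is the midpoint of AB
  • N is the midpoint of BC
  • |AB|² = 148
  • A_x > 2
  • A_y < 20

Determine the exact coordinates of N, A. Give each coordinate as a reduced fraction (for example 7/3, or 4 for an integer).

N = (7/2, 14)
A = (14, 18)

1. A_x = 14  [A = 2·M−B = 2·(8, 19)−(2, 20)]
2. A_y = 18  [A = 2·M−B = 2·(8, 19)−(2, 20)]
   so A = (14, 18)
3. N_x = 7/2  [2·N = B+C = (2, 20)+(5, 8)]
4. N_y = 14  [2·N = B+C = (2, 20)+(5, 8)]
   so N = (7/2, 14)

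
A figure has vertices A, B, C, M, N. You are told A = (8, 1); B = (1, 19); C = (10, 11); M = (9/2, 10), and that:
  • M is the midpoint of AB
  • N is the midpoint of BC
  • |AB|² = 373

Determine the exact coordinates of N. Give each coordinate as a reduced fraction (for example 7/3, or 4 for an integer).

N = (11/2, 15)

1. N_x = 11/2  [2·N = B+C = (1, 19)+(10, 11)]
2. N_y = 15  [2·N = B+C = (1, 19)+(10, 11)]
   so N = (11/2, 15)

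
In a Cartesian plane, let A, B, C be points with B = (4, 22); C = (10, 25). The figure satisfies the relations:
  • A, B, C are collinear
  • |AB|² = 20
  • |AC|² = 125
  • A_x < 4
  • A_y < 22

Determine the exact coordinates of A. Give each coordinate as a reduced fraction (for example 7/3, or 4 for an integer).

A = (0, 20)

1. A_x = 0  [[A, B, C are collinear ⇒ -3x+6y-120=0] ∩ [|A−(4, 22)|²=20]]
2. A_y = 20  [[A, B, C are collinear ⇒ -3x+6y-120=0] ∩ [|A−(4, 22)|²=20]]
   so A = (0, 20)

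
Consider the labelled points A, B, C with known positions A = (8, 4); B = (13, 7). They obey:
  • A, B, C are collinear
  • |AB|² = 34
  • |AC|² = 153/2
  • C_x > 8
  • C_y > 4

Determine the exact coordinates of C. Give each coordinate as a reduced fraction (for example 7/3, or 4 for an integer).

C = (31/2, 17/2)

1. C_x = 31/2  [[A, B, C are collinear ⇒ -3x+5y+4=0] ∩ [|C−(8, 4)|²=153/2]]
2. C_y = 17/2  [[A, B, C are collinear ⇒ -3x+5y+4=0] ∩ [|C−(8, 4)|²=153/2]]
   so C = (31/2, 17/2)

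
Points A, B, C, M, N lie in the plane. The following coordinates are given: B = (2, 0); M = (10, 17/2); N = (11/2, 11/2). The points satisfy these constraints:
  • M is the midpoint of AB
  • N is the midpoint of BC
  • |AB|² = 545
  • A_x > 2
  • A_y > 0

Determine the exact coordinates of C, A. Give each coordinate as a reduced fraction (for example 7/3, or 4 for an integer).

1. A_x = 18  [A = 2·M−B = 2·(10, 17/2)−(2, 0)]
2. A_y = 17  [A = 2·M−B = 2·(10, 17/2)−(2, 0)]
   so A = (18, 17)
3. C_x = 9  [C = 2·N−B = 2·(11/2, 11/2)−(2, 0)]
4. C_y = 11  [C = 2·N−B = 2·(11/2, 11/2)−(2, 0)]
   so C = (9, 11)

C = (9, 11)
A = (18, 17)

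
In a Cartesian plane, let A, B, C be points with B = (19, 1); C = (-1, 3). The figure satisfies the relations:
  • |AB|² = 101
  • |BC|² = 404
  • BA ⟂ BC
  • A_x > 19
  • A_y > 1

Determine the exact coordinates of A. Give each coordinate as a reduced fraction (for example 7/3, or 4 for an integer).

1. A_x = 20  [[BA ⟂ BC ⇒ -20x+2y+378=0] ∩ [|A−(19, 1)|²=101]]
2. A_y = 11  [[BA ⟂ BC ⇒ -20x+2y+378=0] ∩ [|A−(19, 1)|²=101]]
   so A = (20, 11)

A = (20, 11)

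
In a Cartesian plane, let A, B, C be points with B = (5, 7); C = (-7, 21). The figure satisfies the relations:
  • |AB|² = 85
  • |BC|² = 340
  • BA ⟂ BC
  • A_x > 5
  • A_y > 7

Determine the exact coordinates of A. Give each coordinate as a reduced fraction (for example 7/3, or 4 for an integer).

1. A_x = 12  [[BA ⟂ BC ⇒ -12x+14y-38=0] ∩ [|A−(5, 7)|²=85]]
2. A_y = 13  [[BA ⟂ BC ⇒ -12x+14y-38=0] ∩ [|A−(5, 7)|²=85]]
   so A = (12, 13)

A = (12, 13)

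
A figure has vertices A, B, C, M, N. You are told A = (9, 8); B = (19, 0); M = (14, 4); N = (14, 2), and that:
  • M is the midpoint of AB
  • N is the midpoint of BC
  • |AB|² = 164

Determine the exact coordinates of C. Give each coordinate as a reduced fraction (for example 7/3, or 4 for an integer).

1. C_x = 9  [C = 2·N−B = 2·(14, 2)−(19, 0)]
2. C_y = 4  [C = 2·N−B = 2·(14, 2)−(19, 0)]
   so C = (9, 4)

C = (9, 4)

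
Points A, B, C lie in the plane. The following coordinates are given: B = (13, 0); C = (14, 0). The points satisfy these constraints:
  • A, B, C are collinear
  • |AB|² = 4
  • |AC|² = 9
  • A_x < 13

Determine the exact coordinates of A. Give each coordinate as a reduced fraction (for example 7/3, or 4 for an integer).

A = (11, 0)

1. A_x = 11  [[A, B, C are collinear ⇒ 1y=0] ∩ [|A−(13, 0)|²=4]]
2. A_y = 0  [[A, B, C are collinear ⇒ 1y=0] ∩ [|A−(13, 0)|²=4]]
   so A = (11, 0)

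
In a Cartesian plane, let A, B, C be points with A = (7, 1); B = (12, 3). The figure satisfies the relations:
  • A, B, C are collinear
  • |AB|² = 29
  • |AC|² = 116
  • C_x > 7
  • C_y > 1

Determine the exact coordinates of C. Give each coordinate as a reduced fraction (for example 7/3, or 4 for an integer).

1. C_x = 17  [[A, B, C are collinear ⇒ -2x+5y+9=0] ∩ [|C−(7, 1)|²=116]]
2. C_y = 5  [[A, B, C are collinear ⇒ -2x+5y+9=0] ∩ [|C−(7, 1)|²=116]]
   so C = (17, 5)

C = (17, 5)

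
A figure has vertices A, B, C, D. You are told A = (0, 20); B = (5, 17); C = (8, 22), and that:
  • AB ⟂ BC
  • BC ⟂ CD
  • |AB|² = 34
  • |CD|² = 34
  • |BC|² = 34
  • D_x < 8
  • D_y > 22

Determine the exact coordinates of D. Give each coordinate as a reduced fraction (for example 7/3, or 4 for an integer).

D = (3, 25)

1. D_x = 3  [[BC ⟂ CD ⇒ 3x+5y-134=0] ∩ [|D−(8, 22)|²=34]]
2. D_y = 25  [[BC ⟂ CD ⇒ 3x+5y-134=0] ∩ [|D−(8, 22)|²=34]]
   so D = (3, 25)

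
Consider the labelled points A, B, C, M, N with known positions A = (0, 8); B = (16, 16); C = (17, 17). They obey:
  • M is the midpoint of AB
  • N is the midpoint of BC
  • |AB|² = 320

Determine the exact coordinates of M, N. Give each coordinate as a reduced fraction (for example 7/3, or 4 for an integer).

1. M_x = 8  [2·M = A+B = (0, 8)+(16, 16)]
2. M_y = 12  [2·M = A+B = (0, 8)+(16, 16)]
   so M = (8, 12)
3. N_x = 33/2  [2·N = B+C = (16, 16)+(17, 17)]
4. N_y = 33/2  [2·N = B+C = (16, 16)+(17, 17)]
   so N = (33/2, 33/2)

M = (8, 12)
N = (33/2, 33/2)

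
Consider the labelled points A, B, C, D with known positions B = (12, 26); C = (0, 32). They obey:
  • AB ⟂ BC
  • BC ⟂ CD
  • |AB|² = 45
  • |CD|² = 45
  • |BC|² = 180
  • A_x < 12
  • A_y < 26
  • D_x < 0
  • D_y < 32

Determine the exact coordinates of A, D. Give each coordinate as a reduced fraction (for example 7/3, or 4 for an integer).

A = (9, 20)
D = (-3, 26)

1. A_x = 9  [[AB ⟂ BC ⇒ 12x-6y+12=0] ∩ [|A−(12, 26)|²=45]]
2. A_y = 20  [[AB ⟂ BC ⇒ 12x-6y+12=0] ∩ [|A−(12, 26)|²=45]]
   so A = (9, 20)
3. D_x = -3  [[BC ⟂ CD ⇒ -12x+6y-192=0] ∩ [|D−(0, 32)|²=45]]
4. D_y = 26  [[BC ⟂ CD ⇒ -12x+6y-192=0] ∩ [|D−(0, 32)|²=45]]
   so D = (-3, 26)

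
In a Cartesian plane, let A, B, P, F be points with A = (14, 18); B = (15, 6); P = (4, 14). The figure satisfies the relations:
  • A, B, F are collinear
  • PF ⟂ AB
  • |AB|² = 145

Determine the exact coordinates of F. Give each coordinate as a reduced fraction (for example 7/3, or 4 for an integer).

1. F_x = 2068/145  [[A, B, F are collinear ⇒ 12x+1y-186=0] ∩ [PF ⟂ AB ⇒ 1x-12y+164=0]]
2. F_y = 2154/145  [[A, B, F are collinear ⇒ 12x+1y-186=0] ∩ [PF ⟂ AB ⇒ 1x-12y+164=0]]
   so F = (2068/145, 2154/145)

F = (2068/145, 2154/145)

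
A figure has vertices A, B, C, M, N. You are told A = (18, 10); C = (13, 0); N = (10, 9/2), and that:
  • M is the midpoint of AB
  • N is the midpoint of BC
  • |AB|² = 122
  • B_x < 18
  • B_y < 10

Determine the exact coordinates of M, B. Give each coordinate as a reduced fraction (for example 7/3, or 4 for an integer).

1. B_x = 7  [B = 2·N−C = 2·(10, 9/2)−(13, 0)]
2. B_y = 9  [B = 2·N−C = 2·(10, 9/2)−(13, 0)]
   so B = (7, 9)
3. M_x = 25/2  [2·M = A+B = (18, 10)+(7, 9)]
4. M_y = 19/2  [2·M = A+B = (18, 10)+(7, 9)]
   so M = (25/2, 19/2)

M = (25/2, 19/2)
B = (7, 9)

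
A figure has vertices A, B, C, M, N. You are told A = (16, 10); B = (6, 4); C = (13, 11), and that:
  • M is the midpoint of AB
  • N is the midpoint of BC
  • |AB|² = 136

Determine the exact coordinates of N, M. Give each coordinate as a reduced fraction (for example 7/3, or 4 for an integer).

N = (19/2, 15/2)
M = (11, 7)

1. M_x = 11  [2·M = A+B = (16, 10)+(6, 4)]
2. M_y = 7  [2·M = A+B = (16, 10)+(6, 4)]
   so M = (11, 7)
3. N_x = 19/2  [2·N = B+C = (6, 4)+(13, 11)]
4. N_y = 15/2  [2·N = B+C = (6, 4)+(13, 11)]
   so N = (19/2, 15/2)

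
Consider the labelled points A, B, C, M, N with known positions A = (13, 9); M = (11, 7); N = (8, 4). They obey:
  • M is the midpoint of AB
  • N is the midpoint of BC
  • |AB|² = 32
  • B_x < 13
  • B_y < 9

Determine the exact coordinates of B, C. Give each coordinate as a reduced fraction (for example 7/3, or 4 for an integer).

B = (9, 5)
C = (7, 3)

1. B_x = 9  [B = 2·M−A = 2·(11, 7)−(13, 9)]
2. B_y = 5  [B = 2·M−A = 2·(11, 7)−(13, 9)]
   so B = (9, 5)
3. C_x = 7  [C = 2·N−B = 2·(8, 4)−(9, 5)]
4. C_y = 3  [C = 2·N−B = 2·(8, 4)−(9, 5)]
   so C = (7, 3)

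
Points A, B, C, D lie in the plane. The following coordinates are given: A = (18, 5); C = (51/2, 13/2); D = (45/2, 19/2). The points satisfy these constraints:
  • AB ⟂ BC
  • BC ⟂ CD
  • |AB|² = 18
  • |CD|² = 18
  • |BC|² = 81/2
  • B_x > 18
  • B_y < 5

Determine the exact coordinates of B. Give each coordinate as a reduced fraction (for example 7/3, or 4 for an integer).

B = (21, 2)

1. B_x = 21  [[BC ⟂ CD ⇒ 3x-3y-57=0] ∩ [|B−(18, 5)|²=18]]
2. B_y = 2  [[BC ⟂ CD ⇒ 3x-3y-57=0] ∩ [|B−(18, 5)|²=18]]
   so B = (21, 2)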